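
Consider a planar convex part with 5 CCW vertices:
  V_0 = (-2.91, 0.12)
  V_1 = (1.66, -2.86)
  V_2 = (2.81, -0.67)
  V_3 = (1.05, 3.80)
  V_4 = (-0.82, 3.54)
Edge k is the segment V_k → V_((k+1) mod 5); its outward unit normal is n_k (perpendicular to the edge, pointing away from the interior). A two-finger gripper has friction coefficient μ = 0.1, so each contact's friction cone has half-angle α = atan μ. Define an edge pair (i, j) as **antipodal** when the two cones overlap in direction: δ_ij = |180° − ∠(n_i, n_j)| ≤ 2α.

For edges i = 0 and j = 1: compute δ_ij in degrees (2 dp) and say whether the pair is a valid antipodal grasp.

α = atan 0.1 = 5.71°;  2α = 11.42°
edge 0: e_0 = (+4.57, -2.98);  n_0 = (-0.5462, -0.8376)
edge 1: e_1 = (+1.15, +2.19);  n_1 = (+0.8854, -0.4649)
∠(n_0, n_1) = 95.40°
δ = |180° − 95.40°| = 84.60°
84.60° > 2α = 11.42°  →  invalid

δ = 84.60°, invalid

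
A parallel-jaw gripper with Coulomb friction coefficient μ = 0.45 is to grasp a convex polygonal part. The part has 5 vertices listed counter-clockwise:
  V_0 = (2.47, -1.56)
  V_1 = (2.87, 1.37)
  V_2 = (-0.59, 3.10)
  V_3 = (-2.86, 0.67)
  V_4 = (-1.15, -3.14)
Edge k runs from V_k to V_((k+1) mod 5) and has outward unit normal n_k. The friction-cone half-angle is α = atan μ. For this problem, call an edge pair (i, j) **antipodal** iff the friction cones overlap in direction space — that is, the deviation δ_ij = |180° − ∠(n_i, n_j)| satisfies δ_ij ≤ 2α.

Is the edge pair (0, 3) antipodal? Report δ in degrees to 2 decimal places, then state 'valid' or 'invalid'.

δ = 31.95°, valid

α = atan 0.45 = 24.23°;  2α = 48.46°
edge 0: e_0 = (+0.40, +2.93);  n_0 = (+0.9908, -0.1353)
edge 3: e_3 = (+1.71, -3.81);  n_3 = (-0.9123, -0.4095)
∠(n_0, n_3) = 148.05°
δ = |180° − 148.05°| = 31.95°
31.95° ≤ 2α = 48.46°  →  valid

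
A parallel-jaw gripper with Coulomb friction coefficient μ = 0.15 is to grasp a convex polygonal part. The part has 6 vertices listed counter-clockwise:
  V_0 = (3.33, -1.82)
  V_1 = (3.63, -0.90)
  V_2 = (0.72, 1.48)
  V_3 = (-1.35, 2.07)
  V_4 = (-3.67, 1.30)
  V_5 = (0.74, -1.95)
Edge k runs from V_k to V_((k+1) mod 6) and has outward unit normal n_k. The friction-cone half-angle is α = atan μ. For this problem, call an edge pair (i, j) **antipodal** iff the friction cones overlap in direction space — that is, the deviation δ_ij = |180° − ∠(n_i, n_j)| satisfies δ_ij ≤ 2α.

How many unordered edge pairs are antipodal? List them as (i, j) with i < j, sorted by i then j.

count = 2; pairs: (1,4), (3,5)

α = atan 0.15 = 8.53°;  2α = 17.06°
n_0 = (+0.9507, -0.3100)
n_1 = (+0.6331, +0.7741)
n_2 = (+0.2741, +0.9617)
n_3 = (-0.3150, +0.9491)
n_4 = (-0.5933, -0.8050)
n_5 = (+0.0501, -0.9987)
  (0,1): δ = 111.22°  ·
  (0,2): δ = 87.85°  ·
  (0,3): δ = 53.58°  ·
  (0,4): δ = 71.67°  ·
  (0,5): δ = 110.93°  ·
  (1,2): δ = 156.63°  ·
  (1,3): δ = 122.36°  ·
  (1,4): δ = 2.89°  ✓
  (1,5): δ = 42.15°  ·
  (2,3): δ = 145.73°  ·
  (2,4): δ = 20.48°  ·
  (2,5): δ = 18.78°  ·
  (3,4): δ = 54.75°  ·
  (3,5): δ = 15.49°  ✓
  (4,5): δ = 140.74°  ·
antipodal pairs: 2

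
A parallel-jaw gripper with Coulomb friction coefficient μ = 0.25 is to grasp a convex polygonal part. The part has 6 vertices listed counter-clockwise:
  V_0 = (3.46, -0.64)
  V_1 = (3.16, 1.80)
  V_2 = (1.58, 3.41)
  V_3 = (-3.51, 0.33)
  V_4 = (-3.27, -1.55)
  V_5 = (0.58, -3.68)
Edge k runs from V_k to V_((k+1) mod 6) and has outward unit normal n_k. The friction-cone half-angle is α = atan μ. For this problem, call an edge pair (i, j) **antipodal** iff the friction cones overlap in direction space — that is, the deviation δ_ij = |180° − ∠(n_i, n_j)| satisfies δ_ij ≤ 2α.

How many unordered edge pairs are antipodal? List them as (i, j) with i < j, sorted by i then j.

count = 3; pairs: (0,3), (1,4), (2,5)

α = atan 0.25 = 14.04°;  2α = 28.07°
n_0 = (+0.9925, +0.1220)
n_1 = (+0.7137, +0.7004)
n_2 = (-0.5177, +0.8556)
n_3 = (-0.9919, -0.1266)
n_4 = (-0.4841, -0.8750)
n_5 = (+0.7260, -0.6877)
  (0,1): δ = 142.55°  ·
  (0,2): δ = 65.83°  ·
  (0,3): δ = 0.27°  ✓
  (0,4): δ = 54.04°  ·
  (0,5): δ = 129.54°  ·
  (1,2): δ = 103.28°  ·
  (1,3): δ = 37.19°  ·
  (1,4): δ = 16.59°  ✓
  (1,5): δ = 92.09°  ·
  (2,3): δ = 113.90°  ·
  (2,4): δ = 60.13°  ·
  (2,5): δ = 15.37°  ✓
  (3,4): δ = 126.23°  ·
  (3,5): δ = 50.73°  ·
  (4,5): δ = 104.50°  ·
antipodal pairs: 3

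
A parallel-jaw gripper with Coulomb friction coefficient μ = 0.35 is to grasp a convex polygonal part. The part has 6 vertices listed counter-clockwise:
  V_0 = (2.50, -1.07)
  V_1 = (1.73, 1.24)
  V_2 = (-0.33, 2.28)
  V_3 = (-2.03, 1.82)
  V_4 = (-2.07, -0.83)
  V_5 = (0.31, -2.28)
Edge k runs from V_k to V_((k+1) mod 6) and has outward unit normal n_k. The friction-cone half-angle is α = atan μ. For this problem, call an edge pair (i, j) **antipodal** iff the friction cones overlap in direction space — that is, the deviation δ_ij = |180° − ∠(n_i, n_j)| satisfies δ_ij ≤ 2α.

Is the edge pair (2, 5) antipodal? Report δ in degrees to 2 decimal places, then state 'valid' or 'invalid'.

δ = 13.78°, valid

α = atan 0.35 = 19.29°;  2α = 38.58°
edge 2: e_2 = (-1.70, -0.46);  n_2 = (-0.2612, +0.9653)
edge 5: e_5 = (+2.19, +1.21);  n_5 = (+0.4836, -0.8753)
∠(n_2, n_5) = 166.22°
δ = |180° − 166.22°| = 13.78°
13.78° ≤ 2α = 38.58°  →  valid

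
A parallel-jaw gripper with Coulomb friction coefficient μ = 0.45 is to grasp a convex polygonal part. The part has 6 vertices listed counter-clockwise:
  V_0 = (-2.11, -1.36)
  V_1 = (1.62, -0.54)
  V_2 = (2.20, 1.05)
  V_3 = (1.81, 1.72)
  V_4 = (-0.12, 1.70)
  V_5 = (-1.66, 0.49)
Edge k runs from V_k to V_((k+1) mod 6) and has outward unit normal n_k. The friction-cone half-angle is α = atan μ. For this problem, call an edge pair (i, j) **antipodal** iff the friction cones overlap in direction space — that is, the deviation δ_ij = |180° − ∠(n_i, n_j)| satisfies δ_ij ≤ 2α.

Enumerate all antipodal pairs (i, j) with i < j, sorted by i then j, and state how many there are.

α = atan 0.45 = 24.23°;  2α = 48.46°
n_0 = (+0.2147, -0.9767)
n_1 = (+0.9394, -0.3427)
n_2 = (+0.8642, +0.5031)
n_3 = (-0.0104, +0.9999)
n_4 = (-0.6178, +0.7863)
n_5 = (-0.9717, +0.2364)
  (0,1): δ = 122.44°  ·
  (0,2): δ = 72.20°  ·
  (0,3): δ = 11.80°  ✓
  (0,4): δ = 25.76°  ✓
  (0,5): δ = 63.93°  ·
  (1,2): δ = 129.76°  ·
  (1,3): δ = 69.37°  ·
  (1,4): δ = 31.80°  ✓
  (1,5): δ = 6.37°  ✓
  (2,3): δ = 119.61°  ·
  (2,4): δ = 82.05°  ·
  (2,5): δ = 43.87°  ✓
  (3,4): δ = 142.44°  ·
  (3,5): δ = 104.27°  ·
  (4,5): δ = 141.83°  ·
antipodal pairs: 5

count = 5; pairs: (0,3), (0,4), (1,4), (1,5), (2,5)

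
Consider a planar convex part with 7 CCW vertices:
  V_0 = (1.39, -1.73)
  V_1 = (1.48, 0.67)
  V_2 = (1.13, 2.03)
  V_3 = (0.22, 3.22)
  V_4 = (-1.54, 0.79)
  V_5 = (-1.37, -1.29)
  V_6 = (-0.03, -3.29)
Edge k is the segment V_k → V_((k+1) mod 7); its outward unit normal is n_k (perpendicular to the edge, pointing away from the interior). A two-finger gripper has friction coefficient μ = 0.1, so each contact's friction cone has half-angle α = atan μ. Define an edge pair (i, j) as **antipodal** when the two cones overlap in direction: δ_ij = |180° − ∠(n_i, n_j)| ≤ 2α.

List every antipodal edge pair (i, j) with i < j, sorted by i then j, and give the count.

count = 4; pairs: (0,4), (1,4), (2,5), (3,6)

α = atan 0.1 = 5.71°;  2α = 11.42°
n_0 = (+0.9993, -0.0375)
n_1 = (+0.9684, +0.2492)
n_2 = (+0.7944, +0.6075)
n_3 = (-0.8099, +0.5866)
n_4 = (-0.9967, -0.0815)
n_5 = (-0.8308, -0.5566)
n_6 = (+0.7395, -0.6731)
  (0,1): δ = 163.42°  ·
  (0,2): δ = 140.45°  ·
  (0,3): δ = 33.77°  ·
  (0,4): δ = 6.82°  ✓
  (0,5): δ = 35.97°  ·
  (0,6): δ = 139.84°  ·
  (1,2): δ = 157.03°  ·
  (1,3): δ = 50.35°  ·
  (1,4): δ = 9.76°  ✓
  (1,5): δ = 19.39°  ·
  (1,6): δ = 123.26°  ·
  (2,3): δ = 73.32°  ·
  (2,4): δ = 32.73°  ·
  (2,5): δ = 3.58°  ✓
  (2,6): δ = 100.28°  ·
  (3,4): δ = 139.41°  ·
  (3,5): δ = 110.26°  ·
  (3,6): δ = 6.40°  ✓
  (4,5): δ = 150.85°  ·
  (4,6): δ = 46.98°  ·
  (5,6): δ = 76.13°  ·
antipodal pairs: 4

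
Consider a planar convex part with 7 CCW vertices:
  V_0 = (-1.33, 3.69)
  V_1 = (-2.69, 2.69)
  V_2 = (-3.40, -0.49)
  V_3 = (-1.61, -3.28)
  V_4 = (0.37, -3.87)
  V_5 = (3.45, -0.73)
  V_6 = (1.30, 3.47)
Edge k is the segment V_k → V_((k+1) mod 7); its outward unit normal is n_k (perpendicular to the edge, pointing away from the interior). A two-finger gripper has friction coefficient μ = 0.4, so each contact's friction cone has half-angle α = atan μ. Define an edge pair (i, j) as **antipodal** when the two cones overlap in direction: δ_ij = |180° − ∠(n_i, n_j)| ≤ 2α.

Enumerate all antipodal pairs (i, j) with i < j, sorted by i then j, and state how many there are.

α = atan 0.4 = 21.80°;  2α = 43.60°
n_0 = (-0.5924, +0.8057)
n_1 = (-0.9760, +0.2179)
n_2 = (-0.8417, -0.5400)
n_3 = (-0.2856, -0.9584)
n_4 = (+0.7139, -0.7003)
n_5 = (+0.8901, +0.4557)
n_6 = (+0.0834, +0.9965)
  (0,1): δ = 138.91°  ·
  (0,2): δ = 93.64°  ·
  (0,3): δ = 52.92°  ·
  (0,4): δ = 9.23°  ✓
  (0,5): δ = 80.78°  ·
  (0,6): δ = 138.89°  ·
  (1,2): δ = 134.73°  ·
  (1,3): δ = 94.01°  ·
  (1,4): δ = 31.86°  ✓
  (1,5): δ = 39.69°  ✓
  (1,6): δ = 97.80°  ·
  (2,3): δ = 139.28°  ·
  (2,4): δ = 77.13°  ·
  (2,5): δ = 5.58°  ✓
  (2,6): δ = 52.54°  ·
  (3,4): δ = 117.85°  ·
  (3,5): δ = 46.30°  ·
  (3,6): δ = 11.81°  ✓
  (4,5): δ = 108.44°  ·
  (4,6): δ = 50.33°  ·
  (5,6): δ = 121.89°  ·
antipodal pairs: 5

count = 5; pairs: (0,4), (1,4), (1,5), (2,5), (3,6)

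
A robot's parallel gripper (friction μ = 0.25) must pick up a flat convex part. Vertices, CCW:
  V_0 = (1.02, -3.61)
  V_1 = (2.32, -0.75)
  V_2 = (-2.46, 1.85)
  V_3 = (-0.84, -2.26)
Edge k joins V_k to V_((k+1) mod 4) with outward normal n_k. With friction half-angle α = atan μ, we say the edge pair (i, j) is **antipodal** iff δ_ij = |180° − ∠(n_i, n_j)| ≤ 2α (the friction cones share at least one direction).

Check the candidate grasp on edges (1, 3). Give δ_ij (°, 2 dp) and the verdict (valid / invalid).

α = atan 0.25 = 14.04°;  2α = 28.07°
edge 1: e_1 = (-4.78, +2.60);  n_1 = (+0.4778, +0.8785)
edge 3: e_3 = (+1.86, -1.35);  n_3 = (-0.5874, -0.8093)
∠(n_1, n_3) = 172.57°
δ = |180° − 172.57°| = 7.43°
7.43° ≤ 2α = 28.07°  →  valid

δ = 7.43°, valid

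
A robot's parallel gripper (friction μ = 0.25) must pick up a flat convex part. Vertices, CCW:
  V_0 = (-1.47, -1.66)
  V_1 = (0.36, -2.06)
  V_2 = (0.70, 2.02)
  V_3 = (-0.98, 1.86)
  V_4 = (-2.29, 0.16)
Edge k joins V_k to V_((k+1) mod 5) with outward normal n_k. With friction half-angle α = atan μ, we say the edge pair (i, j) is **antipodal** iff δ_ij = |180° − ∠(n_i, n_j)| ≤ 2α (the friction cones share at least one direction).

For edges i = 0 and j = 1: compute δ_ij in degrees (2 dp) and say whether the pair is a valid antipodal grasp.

α = atan 0.25 = 14.04°;  2α = 28.07°
edge 0: e_0 = (+1.83, -0.40);  n_0 = (-0.2135, -0.9769)
edge 1: e_1 = (+0.34, +4.08);  n_1 = (+0.9965, -0.0830)
∠(n_0, n_1) = 97.57°
δ = |180° − 97.57°| = 82.43°
82.43° > 2α = 28.07°  →  invalid

δ = 82.43°, invalid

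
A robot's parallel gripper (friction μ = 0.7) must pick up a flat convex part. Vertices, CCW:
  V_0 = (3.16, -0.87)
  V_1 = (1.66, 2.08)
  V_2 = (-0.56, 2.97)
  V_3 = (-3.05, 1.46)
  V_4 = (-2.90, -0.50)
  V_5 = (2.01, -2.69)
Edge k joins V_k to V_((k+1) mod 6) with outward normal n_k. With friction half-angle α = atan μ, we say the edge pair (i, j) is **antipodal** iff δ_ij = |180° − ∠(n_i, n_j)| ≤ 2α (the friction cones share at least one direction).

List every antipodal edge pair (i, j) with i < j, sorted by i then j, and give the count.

α = atan 0.7 = 34.99°;  2α = 69.98°
n_0 = (+0.8914, +0.4532)
n_1 = (+0.3721, +0.9282)
n_2 = (-0.5185, +0.8551)
n_3 = (-0.9971, -0.0763)
n_4 = (-0.4073, -0.9133)
n_5 = (+0.8454, -0.5342)
  (0,1): δ = 138.80°  ·
  (0,2): δ = 85.72°  ·
  (0,3): δ = 22.58°  ✓
  (0,4): δ = 39.01°  ✓
  (0,5): δ = 120.76°  ·
  (1,2): δ = 126.92°  ·
  (1,3): δ = 63.78°  ✓
  (1,4): δ = 2.19°  ✓
  (1,5): δ = 79.56°  ·
  (2,3): δ = 116.86°  ·
  (2,4): δ = 55.27°  ✓
  (2,5): δ = 26.48°  ✓
  (3,4): δ = 118.41°  ·
  (3,5): δ = 36.66°  ✓
  (4,5): δ = 98.25°  ·
antipodal pairs: 7

count = 7; pairs: (0,3), (0,4), (1,3), (1,4), (2,4), (2,5), (3,5)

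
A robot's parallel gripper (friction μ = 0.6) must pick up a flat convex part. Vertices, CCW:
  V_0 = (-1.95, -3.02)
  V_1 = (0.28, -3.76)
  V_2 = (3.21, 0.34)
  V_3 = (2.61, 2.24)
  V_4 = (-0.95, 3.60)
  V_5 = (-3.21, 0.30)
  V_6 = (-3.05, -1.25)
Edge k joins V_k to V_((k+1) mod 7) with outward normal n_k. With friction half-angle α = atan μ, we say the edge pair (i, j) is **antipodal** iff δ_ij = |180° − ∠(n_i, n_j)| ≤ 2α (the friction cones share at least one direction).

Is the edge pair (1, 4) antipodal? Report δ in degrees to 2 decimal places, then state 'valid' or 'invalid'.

α = atan 0.6 = 30.96°;  2α = 61.93°
edge 1: e_1 = (+2.93, +4.10);  n_1 = (+0.8136, -0.5814)
edge 4: e_4 = (-2.26, -3.30);  n_4 = (-0.8251, +0.5650)
∠(n_1, n_4) = 178.85°
δ = |180° − 178.85°| = 1.15°
1.15° ≤ 2α = 61.93°  →  valid

δ = 1.15°, valid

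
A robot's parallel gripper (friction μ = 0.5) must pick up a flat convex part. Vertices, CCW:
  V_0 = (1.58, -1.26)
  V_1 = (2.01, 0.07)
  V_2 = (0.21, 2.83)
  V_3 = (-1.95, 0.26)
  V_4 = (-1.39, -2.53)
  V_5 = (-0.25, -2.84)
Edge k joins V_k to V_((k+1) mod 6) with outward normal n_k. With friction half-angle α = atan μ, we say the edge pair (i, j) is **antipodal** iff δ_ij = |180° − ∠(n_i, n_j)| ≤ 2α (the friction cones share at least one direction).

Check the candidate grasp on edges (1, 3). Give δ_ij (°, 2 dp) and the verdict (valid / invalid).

δ = 21.76°, valid

α = atan 0.5 = 26.57°;  2α = 53.13°
edge 1: e_1 = (-1.80, +2.76);  n_1 = (+0.8376, +0.5463)
edge 3: e_3 = (+0.56, -2.79);  n_3 = (-0.9804, -0.1968)
∠(n_1, n_3) = 158.24°
δ = |180° − 158.24°| = 21.76°
21.76° ≤ 2α = 53.13°  →  valid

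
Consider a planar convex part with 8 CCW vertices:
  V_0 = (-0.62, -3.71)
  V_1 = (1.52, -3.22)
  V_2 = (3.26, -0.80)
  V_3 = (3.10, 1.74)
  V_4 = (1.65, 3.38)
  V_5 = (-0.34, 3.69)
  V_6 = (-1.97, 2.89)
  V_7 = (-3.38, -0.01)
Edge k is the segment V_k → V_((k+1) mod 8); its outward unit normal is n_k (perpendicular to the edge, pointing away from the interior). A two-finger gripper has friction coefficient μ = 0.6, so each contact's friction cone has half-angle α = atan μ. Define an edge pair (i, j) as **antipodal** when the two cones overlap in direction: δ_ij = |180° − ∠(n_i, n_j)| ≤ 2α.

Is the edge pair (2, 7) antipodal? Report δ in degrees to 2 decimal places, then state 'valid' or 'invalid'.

δ = 33.12°, valid

α = atan 0.6 = 30.96°;  2α = 61.93°
edge 2: e_2 = (-0.16, +2.54);  n_2 = (+0.9980, +0.0629)
edge 7: e_7 = (+2.76, -3.70);  n_7 = (-0.8016, -0.5979)
∠(n_2, n_7) = 146.88°
δ = |180° − 146.88°| = 33.12°
33.12° ≤ 2α = 61.93°  →  valid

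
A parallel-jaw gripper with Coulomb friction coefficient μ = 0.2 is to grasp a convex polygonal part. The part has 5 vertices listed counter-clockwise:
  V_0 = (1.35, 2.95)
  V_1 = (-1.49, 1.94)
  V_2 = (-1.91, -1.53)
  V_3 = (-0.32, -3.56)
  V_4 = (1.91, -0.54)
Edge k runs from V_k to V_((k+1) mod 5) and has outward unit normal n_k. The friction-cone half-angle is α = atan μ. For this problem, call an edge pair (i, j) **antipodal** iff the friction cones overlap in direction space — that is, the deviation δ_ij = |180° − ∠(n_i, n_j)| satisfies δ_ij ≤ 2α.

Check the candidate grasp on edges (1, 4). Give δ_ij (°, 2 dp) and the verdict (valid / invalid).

α = atan 0.2 = 11.31°;  2α = 22.62°
edge 1: e_1 = (-0.42, -3.47);  n_1 = (-0.9928, +0.1202)
edge 4: e_4 = (-0.56, +3.49);  n_4 = (+0.9874, +0.1584)
∠(n_1, n_4) = 163.98°
δ = |180° − 163.98°| = 16.02°
16.02° ≤ 2α = 22.62°  →  valid

δ = 16.02°, valid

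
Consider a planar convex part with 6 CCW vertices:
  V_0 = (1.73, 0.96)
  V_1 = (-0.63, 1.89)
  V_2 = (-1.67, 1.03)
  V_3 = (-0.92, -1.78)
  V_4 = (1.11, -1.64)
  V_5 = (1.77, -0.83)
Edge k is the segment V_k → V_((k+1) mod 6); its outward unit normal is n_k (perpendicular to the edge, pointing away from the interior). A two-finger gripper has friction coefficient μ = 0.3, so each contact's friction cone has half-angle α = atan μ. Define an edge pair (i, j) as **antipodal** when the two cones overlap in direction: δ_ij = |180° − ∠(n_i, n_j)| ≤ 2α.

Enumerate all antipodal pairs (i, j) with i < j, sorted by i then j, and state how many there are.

α = atan 0.3 = 16.70°;  2α = 33.40°
n_0 = (+0.3666, +0.9304)
n_1 = (-0.6373, +0.7706)
n_2 = (-0.9662, -0.2579)
n_3 = (+0.0688, -0.9976)
n_4 = (+0.7752, -0.6317)
n_5 = (+0.9998, +0.0223)
  (0,1): δ = 118.90°  ·
  (0,2): δ = 53.55°  ·
  (0,3): δ = 25.45°  ✓
  (0,4): δ = 72.33°  ·
  (0,5): δ = 112.79°  ·
  (1,2): δ = 114.64°  ·
  (1,3): δ = 35.64°  ·
  (1,4): δ = 11.24°  ✓
  (1,5): δ = 51.69°  ·
  (2,3): δ = 101.00°  ·
  (2,4): δ = 54.12°  ·
  (2,5): δ = 13.66°  ✓
  (3,4): δ = 133.12°  ·
  (3,5): δ = 92.67°  ·
  (4,5): δ = 139.55°  ·
antipodal pairs: 3

count = 3; pairs: (0,3), (1,4), (2,5)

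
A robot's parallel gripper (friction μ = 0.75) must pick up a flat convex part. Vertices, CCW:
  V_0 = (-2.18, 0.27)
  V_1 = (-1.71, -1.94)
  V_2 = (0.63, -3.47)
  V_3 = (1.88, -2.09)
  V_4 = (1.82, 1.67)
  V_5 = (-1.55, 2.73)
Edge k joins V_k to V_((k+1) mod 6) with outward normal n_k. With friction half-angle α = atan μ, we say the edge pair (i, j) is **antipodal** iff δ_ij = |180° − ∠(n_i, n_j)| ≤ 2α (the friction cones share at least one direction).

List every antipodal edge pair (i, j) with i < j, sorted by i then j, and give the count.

α = atan 0.75 = 36.87°;  2α = 73.74°
n_0 = (-0.9781, -0.2080)
n_1 = (-0.5472, -0.8370)
n_2 = (+0.7412, -0.6713)
n_3 = (+0.9999, +0.0160)
n_4 = (+0.3000, +0.9539)
n_5 = (-0.9687, +0.2481)
  (0,1): δ = 135.18°  ·
  (0,2): δ = 54.18°  ✓
  (0,3): δ = 11.09°  ✓
  (0,4): δ = 60.53°  ✓
  (0,5): δ = 153.63°  ·
  (1,2): δ = 98.99°  ·
  (1,3): δ = 55.91°  ✓
  (1,4): δ = 15.72°  ✓
  (1,5): δ = 108.81°  ·
  (2,3): δ = 136.92°  ·
  (2,4): δ = 65.29°  ✓
  (2,5): δ = 27.81°  ✓
  (3,4): δ = 108.37°  ·
  (3,5): δ = 15.28°  ✓
  (4,5): δ = 86.90°  ·
antipodal pairs: 8

count = 8; pairs: (0,2), (0,3), (0,4), (1,3), (1,4), (2,4), (2,5), (3,5)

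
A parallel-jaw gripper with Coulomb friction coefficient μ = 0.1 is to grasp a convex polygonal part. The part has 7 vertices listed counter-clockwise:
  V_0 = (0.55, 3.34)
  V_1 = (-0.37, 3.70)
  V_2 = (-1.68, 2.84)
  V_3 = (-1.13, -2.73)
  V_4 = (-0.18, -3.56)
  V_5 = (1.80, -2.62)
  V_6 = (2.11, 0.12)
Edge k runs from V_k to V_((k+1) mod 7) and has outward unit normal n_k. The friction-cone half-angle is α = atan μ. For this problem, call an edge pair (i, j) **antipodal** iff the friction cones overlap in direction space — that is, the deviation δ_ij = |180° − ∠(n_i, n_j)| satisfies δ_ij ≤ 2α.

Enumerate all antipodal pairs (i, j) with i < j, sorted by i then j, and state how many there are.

count = 1; pairs: (1,4)

α = atan 0.1 = 5.71°;  2α = 11.42°
n_0 = (+0.3644, +0.9312)
n_1 = (-0.5488, +0.8360)
n_2 = (-0.9952, -0.0983)
n_3 = (-0.6579, -0.7531)
n_4 = (+0.4289, -0.9034)
n_5 = (+0.9937, -0.1124)
n_6 = (+0.8999, +0.4360)
  (0,1): δ = 125.34°  ·
  (0,2): δ = 62.99°  ·
  (0,3): δ = 19.77°  ·
  (0,4): δ = 46.77°  ·
  (0,5): δ = 104.92°  ·
  (0,6): δ = 137.22°  ·
  (1,2): δ = 117.65°  ·
  (1,3): δ = 74.43°  ·
  (1,4): δ = 7.89°  ✓
  (1,5): δ = 50.26°  ·
  (1,6): δ = 82.56°  ·
  (2,3): δ = 136.78°  ·
  (2,4): δ = 70.24°  ·
  (2,5): δ = 12.09°  ·
  (2,6): δ = 20.21°  ·
  (3,4): δ = 113.46°  ·
  (3,5): δ = 55.31°  ·
  (3,6): δ = 23.01°  ·
  (4,5): δ = 121.85°  ·
  (4,6): δ = 89.55°  ·
  (5,6): δ = 147.70°  ·
antipodal pairs: 1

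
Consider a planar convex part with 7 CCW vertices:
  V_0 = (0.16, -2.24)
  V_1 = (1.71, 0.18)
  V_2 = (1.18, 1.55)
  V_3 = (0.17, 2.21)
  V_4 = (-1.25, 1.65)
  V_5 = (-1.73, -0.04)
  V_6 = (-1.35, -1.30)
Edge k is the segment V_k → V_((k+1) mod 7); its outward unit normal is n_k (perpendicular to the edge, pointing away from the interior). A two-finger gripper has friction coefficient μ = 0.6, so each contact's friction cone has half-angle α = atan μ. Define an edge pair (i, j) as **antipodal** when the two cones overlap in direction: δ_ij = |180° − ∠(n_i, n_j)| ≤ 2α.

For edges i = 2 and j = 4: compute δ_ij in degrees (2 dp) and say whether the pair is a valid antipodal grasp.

α = atan 0.6 = 30.96°;  2α = 61.93°
edge 2: e_2 = (-1.01, +0.66);  n_2 = (+0.5470, +0.8371)
edge 4: e_4 = (-0.48, -1.69);  n_4 = (-0.9620, +0.2732)
∠(n_2, n_4) = 107.31°
δ = |180° − 107.31°| = 72.69°
72.69° > 2α = 61.93°  →  invalid

δ = 72.69°, invalid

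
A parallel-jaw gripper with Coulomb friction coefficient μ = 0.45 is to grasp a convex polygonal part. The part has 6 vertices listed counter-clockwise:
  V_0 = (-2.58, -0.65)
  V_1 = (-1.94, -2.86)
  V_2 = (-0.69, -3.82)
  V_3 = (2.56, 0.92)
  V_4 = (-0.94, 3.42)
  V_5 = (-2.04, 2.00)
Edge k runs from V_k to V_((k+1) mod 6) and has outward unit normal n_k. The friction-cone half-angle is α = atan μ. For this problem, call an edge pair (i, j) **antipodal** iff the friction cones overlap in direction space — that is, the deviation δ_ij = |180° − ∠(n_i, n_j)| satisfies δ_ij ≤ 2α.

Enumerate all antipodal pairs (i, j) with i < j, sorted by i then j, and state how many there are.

count = 4; pairs: (0,3), (1,3), (2,4), (2,5)

α = atan 0.45 = 24.23°;  2α = 48.46°
n_0 = (-0.9605, -0.2782)
n_1 = (-0.6091, -0.7931)
n_2 = (+0.8248, -0.5655)
n_3 = (+0.5812, +0.8137)
n_4 = (-0.7905, +0.6124)
n_5 = (-0.9799, +0.1997)
  (0,1): δ = 143.67°  ·
  (0,2): δ = 50.59°  ·
  (0,3): δ = 38.31°  ✓
  (0,4): δ = 126.09°  ·
  (0,5): δ = 152.33°  ·
  (1,2): δ = 86.91°  ·
  (1,3): δ = 1.99°  ✓
  (1,4): δ = 89.76°  ·
  (1,5): δ = 116.01°  ·
  (2,3): δ = 91.10°  ·
  (2,4): δ = 3.33°  ✓
  (2,5): δ = 22.92°  ✓
  (3,4): δ = 92.23°  ·
  (3,5): δ = 65.98°  ·
  (4,5): δ = 153.75°  ·
antipodal pairs: 4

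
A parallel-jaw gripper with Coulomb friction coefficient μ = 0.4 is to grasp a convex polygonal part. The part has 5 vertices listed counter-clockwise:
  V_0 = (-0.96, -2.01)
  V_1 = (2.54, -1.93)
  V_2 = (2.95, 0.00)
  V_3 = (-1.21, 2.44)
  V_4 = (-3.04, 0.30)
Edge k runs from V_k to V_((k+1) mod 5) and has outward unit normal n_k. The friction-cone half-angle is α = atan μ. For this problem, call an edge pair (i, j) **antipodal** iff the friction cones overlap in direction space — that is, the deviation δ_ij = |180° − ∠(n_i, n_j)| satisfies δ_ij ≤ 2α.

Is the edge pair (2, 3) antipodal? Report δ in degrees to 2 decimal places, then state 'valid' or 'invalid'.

α = atan 0.4 = 21.80°;  2α = 43.60°
edge 2: e_2 = (-4.16, +2.44);  n_2 = (+0.5059, +0.8626)
edge 3: e_3 = (-1.83, -2.14);  n_3 = (-0.7600, +0.6499)
∠(n_2, n_3) = 79.86°
δ = |180° − 79.86°| = 100.14°
100.14° > 2α = 43.60°  →  invalid

δ = 100.14°, invalid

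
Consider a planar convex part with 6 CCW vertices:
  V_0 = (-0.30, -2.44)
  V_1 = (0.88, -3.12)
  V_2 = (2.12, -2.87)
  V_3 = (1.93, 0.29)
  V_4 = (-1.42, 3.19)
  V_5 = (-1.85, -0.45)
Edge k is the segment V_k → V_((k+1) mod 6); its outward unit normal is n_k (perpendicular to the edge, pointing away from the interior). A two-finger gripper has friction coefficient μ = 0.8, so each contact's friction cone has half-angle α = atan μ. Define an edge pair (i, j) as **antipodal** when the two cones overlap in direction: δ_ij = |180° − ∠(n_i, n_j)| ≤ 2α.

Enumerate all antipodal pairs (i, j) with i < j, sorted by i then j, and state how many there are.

count = 8; pairs: (0,2), (0,3), (1,3), (1,4), (2,4), (2,5), (3,4), (3,5)

α = atan 0.8 = 38.66°;  2α = 77.32°
n_0 = (-0.4993, -0.8664)
n_1 = (+0.1976, -0.9803)
n_2 = (+0.9982, +0.0600)
n_3 = (+0.6545, +0.7561)
n_4 = (-0.9931, +0.1173)
n_5 = (-0.7889, -0.6145)
  (0,1): δ = 138.65°  ·
  (0,2): δ = 56.61°  ✓
  (0,3): δ = 10.93°  ✓
  (0,4): δ = 113.22°  ·
  (0,5): δ = 157.87°  ·
  (1,2): δ = 97.96°  ·
  (1,3): δ = 52.28°  ✓
  (1,4): δ = 71.86°  ✓
  (1,5): δ = 116.52°  ·
  (2,3): δ = 134.32°  ·
  (2,4): δ = 10.18°  ✓
  (2,5): δ = 34.47°  ✓
  (3,4): δ = 55.86°  ✓
  (3,5): δ = 11.20°  ✓
  (4,5): δ = 135.35°  ·
antipodal pairs: 8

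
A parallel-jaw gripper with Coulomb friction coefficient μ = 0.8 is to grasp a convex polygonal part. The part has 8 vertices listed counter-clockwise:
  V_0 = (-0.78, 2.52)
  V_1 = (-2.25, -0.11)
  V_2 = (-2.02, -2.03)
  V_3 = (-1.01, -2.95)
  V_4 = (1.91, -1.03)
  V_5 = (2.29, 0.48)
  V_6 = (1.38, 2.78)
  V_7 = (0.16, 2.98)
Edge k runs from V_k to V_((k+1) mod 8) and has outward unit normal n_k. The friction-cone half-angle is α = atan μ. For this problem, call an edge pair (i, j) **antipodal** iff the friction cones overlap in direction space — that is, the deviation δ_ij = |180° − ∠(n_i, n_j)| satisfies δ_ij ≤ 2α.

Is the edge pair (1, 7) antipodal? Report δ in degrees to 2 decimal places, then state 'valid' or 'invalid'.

α = atan 0.8 = 38.66°;  2α = 77.32°
edge 1: e_1 = (+0.23, -1.92);  n_1 = (-0.9929, -0.1189)
edge 7: e_7 = (-0.94, -0.46);  n_7 = (-0.4396, +0.8982)
∠(n_1, n_7) = 70.76°
δ = |180° − 70.76°| = 109.24°
109.24° > 2α = 77.32°  →  invalid

δ = 109.24°, invalid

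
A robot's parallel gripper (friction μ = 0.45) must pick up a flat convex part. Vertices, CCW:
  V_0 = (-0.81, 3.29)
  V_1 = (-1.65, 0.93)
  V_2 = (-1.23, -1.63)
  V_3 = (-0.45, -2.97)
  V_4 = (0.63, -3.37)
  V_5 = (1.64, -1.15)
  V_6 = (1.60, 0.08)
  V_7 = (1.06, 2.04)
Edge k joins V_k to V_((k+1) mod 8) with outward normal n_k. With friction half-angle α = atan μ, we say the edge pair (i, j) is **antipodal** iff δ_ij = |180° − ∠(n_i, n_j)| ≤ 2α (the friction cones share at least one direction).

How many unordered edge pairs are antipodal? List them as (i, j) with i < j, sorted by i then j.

α = atan 0.45 = 24.23°;  2α = 48.46°
n_0 = (-0.9421, +0.3353)
n_1 = (-0.9868, -0.1619)
n_2 = (-0.8642, -0.5031)
n_3 = (-0.3473, -0.9377)
n_4 = (+0.9102, -0.4141)
n_5 = (+0.9995, +0.0325)
n_6 = (+0.9641, +0.2656)
n_7 = (+0.5557, +0.8314)
  (0,1): δ = 151.09°  ·
  (0,2): δ = 130.20°  ·
  (0,3): δ = 90.73°  ·
  (0,4): δ = 4.87°  ✓
  (0,5): δ = 21.45°  ✓
  (0,6): δ = 35.00°  ✓
  (0,7): δ = 75.83°  ·
  (1,2): δ = 159.11°  ·
  (1,3): δ = 119.64°  ·
  (1,4): δ = 33.78°  ✓
  (1,5): δ = 7.45°  ✓
  (1,6): δ = 6.09°  ✓
  (1,7): δ = 46.92°  ✓
  (2,3): δ = 140.53°  ·
  (2,4): δ = 54.67°  ·
  (2,5): δ = 28.34°  ✓
  (2,6): δ = 14.80°  ✓
  (2,7): δ = 26.04°  ✓
  (3,4): δ = 94.14°  ·
  (3,5): δ = 67.81°  ·
  (3,6): δ = 54.27°  ·
  (3,7): δ = 13.44°  ✓
  (4,5): δ = 153.67°  ·
  (4,6): δ = 140.13°  ·
  (4,7): δ = 99.30°  ·
  (5,6): δ = 166.46°  ·
  (5,7): δ = 125.62°  ·
  (6,7): δ = 139.16°  ·
antipodal pairs: 11

count = 11; pairs: (0,4), (0,5), (0,6), (1,4), (1,5), (1,6), (1,7), (2,5), (2,6), (2,7), (3,7)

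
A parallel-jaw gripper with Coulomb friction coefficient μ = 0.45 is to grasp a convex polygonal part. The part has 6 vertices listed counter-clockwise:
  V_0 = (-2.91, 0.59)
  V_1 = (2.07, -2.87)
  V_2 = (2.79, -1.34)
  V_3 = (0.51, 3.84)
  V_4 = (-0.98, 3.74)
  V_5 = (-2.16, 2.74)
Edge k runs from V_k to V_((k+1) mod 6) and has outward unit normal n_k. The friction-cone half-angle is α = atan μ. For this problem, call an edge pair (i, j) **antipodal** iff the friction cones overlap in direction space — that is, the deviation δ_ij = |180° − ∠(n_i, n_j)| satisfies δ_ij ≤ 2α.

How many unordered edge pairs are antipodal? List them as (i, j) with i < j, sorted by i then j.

count = 5; pairs: (0,2), (0,3), (1,4), (1,5), (2,5)

α = atan 0.45 = 24.23°;  2α = 48.46°
n_0 = (-0.5706, -0.8212)
n_1 = (+0.9048, -0.4258)
n_2 = (+0.9153, +0.4029)
n_3 = (-0.0670, +0.9978)
n_4 = (-0.6465, +0.7629)
n_5 = (-0.9442, +0.3294)
  (0,1): δ = 80.41°  ·
  (0,2): δ = 31.45°  ✓
  (0,3): δ = 38.63°  ✓
  (0,4): δ = 75.07°  ·
  (0,5): δ = 105.56°  ·
  (1,2): δ = 131.04°  ·
  (1,3): δ = 60.96°  ·
  (1,4): δ = 24.52°  ✓
  (1,5): δ = 5.97°  ✓
  (2,3): δ = 109.92°  ·
  (2,4): δ = 73.48°  ·
  (2,5): δ = 42.99°  ✓
  (3,4): δ = 143.56°  ·
  (3,5): δ = 113.07°  ·
  (4,5): δ = 149.51°  ·
antipodal pairs: 5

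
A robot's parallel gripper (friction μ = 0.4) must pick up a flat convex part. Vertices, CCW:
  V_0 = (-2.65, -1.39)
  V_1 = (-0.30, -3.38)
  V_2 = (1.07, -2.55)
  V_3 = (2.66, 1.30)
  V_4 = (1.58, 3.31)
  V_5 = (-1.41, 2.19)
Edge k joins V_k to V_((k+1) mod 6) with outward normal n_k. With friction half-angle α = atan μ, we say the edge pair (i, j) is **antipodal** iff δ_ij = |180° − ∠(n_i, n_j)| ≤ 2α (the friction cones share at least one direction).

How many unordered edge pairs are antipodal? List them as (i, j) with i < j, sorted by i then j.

α = atan 0.4 = 21.80°;  2α = 43.60°
n_0 = (-0.6462, -0.7631)
n_1 = (+0.5182, -0.8553)
n_2 = (+0.9243, -0.3817)
n_3 = (+0.8809, +0.4733)
n_4 = (-0.3508, +0.9365)
n_5 = (-0.9449, +0.3273)
  (0,1): δ = 108.53°  ·
  (0,2): δ = 72.18°  ·
  (0,3): δ = 21.49°  ✓
  (0,4): δ = 60.79°  ·
  (0,5): δ = 111.15°  ·
  (1,2): δ = 143.65°  ·
  (1,3): δ = 92.96°  ·
  (1,4): δ = 10.67°  ✓
  (1,5): δ = 39.69°  ✓
  (2,3): δ = 129.31°  ·
  (2,4): δ = 47.02°  ·
  (2,5): δ = 3.34°  ✓
  (3,4): δ = 97.71°  ·
  (3,5): δ = 47.35°  ·
  (4,5): δ = 129.64°  ·
antipodal pairs: 4

count = 4; pairs: (0,3), (1,4), (1,5), (2,5)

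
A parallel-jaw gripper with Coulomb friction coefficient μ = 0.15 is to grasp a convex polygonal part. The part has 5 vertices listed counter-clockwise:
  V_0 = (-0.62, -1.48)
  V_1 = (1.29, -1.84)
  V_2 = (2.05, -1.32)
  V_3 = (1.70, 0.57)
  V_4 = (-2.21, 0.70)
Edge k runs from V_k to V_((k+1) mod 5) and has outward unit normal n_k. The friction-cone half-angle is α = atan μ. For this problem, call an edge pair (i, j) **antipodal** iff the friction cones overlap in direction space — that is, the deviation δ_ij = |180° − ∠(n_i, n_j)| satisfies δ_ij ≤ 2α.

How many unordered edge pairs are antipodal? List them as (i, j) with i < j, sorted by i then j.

count = 1; pairs: (0,3)

α = atan 0.15 = 8.53°;  2α = 17.06°
n_0 = (-0.1852, -0.9827)
n_1 = (+0.5647, -0.8253)
n_2 = (+0.9833, +0.1821)
n_3 = (+0.0332, +0.9994)
n_4 = (-0.8079, -0.5893)
  (0,1): δ = 134.95°  ·
  (0,2): δ = 68.83°  ·
  (0,3): δ = 8.77°  ✓
  (0,4): δ = 136.78°  ·
  (1,2): δ = 113.89°  ·
  (1,3): δ = 36.28°  ·
  (1,4): δ = 91.73°  ·
  (2,3): δ = 102.40°  ·
  (2,4): δ = 25.61°  ·
  (3,4): δ = 51.99°  ·
antipodal pairs: 1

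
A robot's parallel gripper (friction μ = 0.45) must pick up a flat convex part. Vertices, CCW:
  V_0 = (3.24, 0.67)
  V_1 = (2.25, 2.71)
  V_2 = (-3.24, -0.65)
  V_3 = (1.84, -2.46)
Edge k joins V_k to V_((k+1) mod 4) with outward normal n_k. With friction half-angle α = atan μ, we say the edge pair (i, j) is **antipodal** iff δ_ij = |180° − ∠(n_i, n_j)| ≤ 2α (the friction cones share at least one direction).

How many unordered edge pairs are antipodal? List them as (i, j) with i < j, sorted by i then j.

count = 2; pairs: (0,2), (1,3)

α = atan 0.45 = 24.23°;  2α = 48.46°
n_0 = (+0.8997, +0.4366)
n_1 = (-0.5220, +0.8529)
n_2 = (-0.3356, -0.9420)
n_3 = (+0.9128, -0.4083)
  (0,1): δ = 84.42°  ·
  (0,2): δ = 44.50°  ✓
  (0,3): δ = 130.01°  ·
  (1,2): δ = 51.08°  ·
  (1,3): δ = 34.43°  ✓
  (2,3): δ = 94.49°  ·
antipodal pairs: 2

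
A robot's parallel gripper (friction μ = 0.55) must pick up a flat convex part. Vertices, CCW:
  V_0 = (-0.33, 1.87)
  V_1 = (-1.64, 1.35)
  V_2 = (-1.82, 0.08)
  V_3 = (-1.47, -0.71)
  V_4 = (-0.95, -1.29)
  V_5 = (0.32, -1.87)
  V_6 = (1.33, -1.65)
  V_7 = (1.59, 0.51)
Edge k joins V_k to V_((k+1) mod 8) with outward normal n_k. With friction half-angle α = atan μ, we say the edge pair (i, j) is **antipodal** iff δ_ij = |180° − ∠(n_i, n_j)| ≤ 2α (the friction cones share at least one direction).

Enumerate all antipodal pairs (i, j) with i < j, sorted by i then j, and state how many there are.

count = 9; pairs: (0,4), (0,5), (1,6), (2,6), (2,7), (3,6), (3,7), (4,7), (5,7)

α = atan 0.55 = 28.81°;  2α = 57.62°
n_0 = (-0.3689, +0.9295)
n_1 = (-0.9901, +0.1403)
n_2 = (-0.9143, -0.4051)
n_3 = (-0.7446, -0.6675)
n_4 = (-0.4154, -0.9096)
n_5 = (+0.2128, -0.9771)
n_6 = (+0.9928, -0.1195)
n_7 = (+0.5780, +0.8160)
  (0,1): δ = 119.72°  ·
  (0,2): δ = 87.76°  ·
  (0,3): δ = 69.77°  ·
  (0,4): δ = 46.20°  ✓
  (0,5): δ = 9.36°  ✓
  (0,6): δ = 61.49°  ·
  (0,7): δ = 123.04°  ·
  (1,2): δ = 148.04°  ·
  (1,3): δ = 130.06°  ·
  (1,4): δ = 106.48°  ·
  (1,5): δ = 69.64°  ·
  (1,6): δ = 1.20°  ✓
  (1,7): δ = 62.76°  ·
  (2,3): δ = 162.02°  ·
  (2,4): δ = 138.44°  ·
  (2,5): δ = 101.61°  ·
  (2,6): δ = 30.76°  ✓
  (2,7): δ = 30.79°  ✓
  (3,4): δ = 156.42°  ·
  (3,5): δ = 119.59°  ·
  (3,6): δ = 48.74°  ✓
  (3,7): δ = 12.81°  ✓
  (4,5): δ = 143.17°  ·
  (4,6): δ = 72.32°  ·
  (4,7): δ = 10.77°  ✓
  (5,6): δ = 109.15°  ·
  (5,7): δ = 47.60°  ✓
  (6,7): δ = 118.45°  ·
antipodal pairs: 9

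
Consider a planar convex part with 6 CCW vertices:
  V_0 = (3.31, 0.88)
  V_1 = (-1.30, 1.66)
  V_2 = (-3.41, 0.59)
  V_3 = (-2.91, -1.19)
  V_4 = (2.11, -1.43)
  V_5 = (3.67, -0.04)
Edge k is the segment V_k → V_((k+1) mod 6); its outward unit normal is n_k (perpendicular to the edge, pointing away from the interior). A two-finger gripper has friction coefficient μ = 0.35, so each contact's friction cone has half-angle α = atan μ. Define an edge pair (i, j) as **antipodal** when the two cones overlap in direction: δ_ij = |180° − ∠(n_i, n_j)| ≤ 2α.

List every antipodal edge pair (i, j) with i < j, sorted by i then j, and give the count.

α = atan 0.35 = 19.29°;  2α = 38.58°
n_0 = (+0.1668, +0.9860)
n_1 = (-0.4523, +0.8919)
n_2 = (-0.9627, -0.2704)
n_3 = (-0.0478, -0.9989)
n_4 = (+0.6653, -0.7466)
n_5 = (+0.9312, +0.3644)
  (0,1): δ = 143.51°  ·
  (0,2): δ = 64.71°  ·
  (0,3): δ = 6.87°  ✓
  (0,4): δ = 51.31°  ·
  (0,5): δ = 120.97°  ·
  (1,2): δ = 101.20°  ·
  (1,3): δ = 29.63°  ✓
  (1,4): δ = 14.81°  ✓
  (1,5): δ = 84.48°  ·
  (2,3): δ = 108.43°  ·
  (2,4): δ = 63.99°  ·
  (2,5): δ = 5.68°  ✓
  (3,4): δ = 135.56°  ·
  (3,5): δ = 65.89°  ·
  (4,5): δ = 110.33°  ·
antipodal pairs: 4

count = 4; pairs: (0,3), (1,3), (1,4), (2,5)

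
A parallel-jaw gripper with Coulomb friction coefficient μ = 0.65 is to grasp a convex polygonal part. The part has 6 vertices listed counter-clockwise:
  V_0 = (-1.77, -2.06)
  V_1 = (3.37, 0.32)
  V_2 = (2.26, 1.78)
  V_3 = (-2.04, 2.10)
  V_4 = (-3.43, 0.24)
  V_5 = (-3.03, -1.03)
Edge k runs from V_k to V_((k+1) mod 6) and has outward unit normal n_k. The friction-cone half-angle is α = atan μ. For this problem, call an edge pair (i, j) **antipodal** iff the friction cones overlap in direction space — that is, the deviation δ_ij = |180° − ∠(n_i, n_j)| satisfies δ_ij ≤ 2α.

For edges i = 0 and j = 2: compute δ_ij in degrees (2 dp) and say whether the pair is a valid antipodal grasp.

α = atan 0.65 = 33.02°;  2α = 66.05°
edge 0: e_0 = (+5.14, +2.38);  n_0 = (+0.4202, -0.9074)
edge 2: e_2 = (-4.30, +0.32);  n_2 = (+0.0742, +0.9972)
∠(n_0, n_2) = 150.90°
δ = |180° − 150.90°| = 29.10°
29.10° ≤ 2α = 66.05°  →  valid

δ = 29.10°, valid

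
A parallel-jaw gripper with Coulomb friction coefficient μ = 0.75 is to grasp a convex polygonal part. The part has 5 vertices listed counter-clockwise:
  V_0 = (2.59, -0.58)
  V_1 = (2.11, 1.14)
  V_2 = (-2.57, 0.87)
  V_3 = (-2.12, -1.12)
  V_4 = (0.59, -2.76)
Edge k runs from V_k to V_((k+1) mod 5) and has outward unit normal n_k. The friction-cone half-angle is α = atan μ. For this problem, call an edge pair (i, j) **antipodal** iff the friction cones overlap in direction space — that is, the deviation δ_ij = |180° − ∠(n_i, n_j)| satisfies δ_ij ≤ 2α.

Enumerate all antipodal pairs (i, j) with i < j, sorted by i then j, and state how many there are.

α = atan 0.75 = 36.87°;  2α = 73.74°
n_0 = (+0.9632, +0.2688)
n_1 = (-0.0576, +0.9983)
n_2 = (-0.9754, -0.2206)
n_3 = (-0.5177, -0.8555)
n_4 = (+0.7369, -0.6760)
  (0,1): δ = 102.29°  ·
  (0,2): δ = 2.85°  ✓
  (0,3): δ = 43.23°  ✓
  (0,4): δ = 121.87°  ·
  (1,2): δ = 80.56°  ·
  (1,3): δ = 34.48°  ✓
  (1,4): δ = 44.16°  ✓
  (2,3): δ = 133.92°  ·
  (2,4): δ = 55.28°  ✓
  (3,4): δ = 101.35°  ·
antipodal pairs: 5

count = 5; pairs: (0,2), (0,3), (1,3), (1,4), (2,4)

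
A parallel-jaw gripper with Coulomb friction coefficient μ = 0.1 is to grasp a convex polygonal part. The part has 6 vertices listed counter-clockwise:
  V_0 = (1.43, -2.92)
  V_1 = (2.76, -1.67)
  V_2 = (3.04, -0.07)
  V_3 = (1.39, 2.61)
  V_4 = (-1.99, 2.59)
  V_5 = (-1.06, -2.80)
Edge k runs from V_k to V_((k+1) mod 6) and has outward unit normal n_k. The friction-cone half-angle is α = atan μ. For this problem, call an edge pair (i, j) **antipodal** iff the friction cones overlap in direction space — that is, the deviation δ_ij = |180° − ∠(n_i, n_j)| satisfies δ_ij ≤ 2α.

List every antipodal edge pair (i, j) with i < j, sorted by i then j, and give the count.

α = atan 0.1 = 5.71°;  2α = 11.42°
n_0 = (+0.6849, -0.7287)
n_1 = (+0.9850, -0.1724)
n_2 = (+0.8515, +0.5243)
n_3 = (-0.0059, +1.0000)
n_4 = (-0.9854, -0.1700)
n_5 = (-0.0481, -0.9988)
  (0,1): δ = 143.15°  ·
  (0,2): δ = 101.60°  ·
  (0,3): δ = 42.88°  ·
  (0,4): δ = 56.57°  ·
  (0,5): δ = 134.02°  ·
  (1,2): δ = 138.45°  ·
  (1,3): δ = 79.73°  ·
  (1,4): δ = 19.72°  ·
  (1,5): δ = 97.17°  ·
  (2,3): δ = 121.28°  ·
  (2,4): δ = 21.83°  ·
  (2,5): δ = 55.62°  ·
  (3,4): δ = 80.55°  ·
  (3,5): δ = 3.10°  ✓
  (4,5): δ = 102.55°  ·
antipodal pairs: 1

count = 1; pairs: (3,5)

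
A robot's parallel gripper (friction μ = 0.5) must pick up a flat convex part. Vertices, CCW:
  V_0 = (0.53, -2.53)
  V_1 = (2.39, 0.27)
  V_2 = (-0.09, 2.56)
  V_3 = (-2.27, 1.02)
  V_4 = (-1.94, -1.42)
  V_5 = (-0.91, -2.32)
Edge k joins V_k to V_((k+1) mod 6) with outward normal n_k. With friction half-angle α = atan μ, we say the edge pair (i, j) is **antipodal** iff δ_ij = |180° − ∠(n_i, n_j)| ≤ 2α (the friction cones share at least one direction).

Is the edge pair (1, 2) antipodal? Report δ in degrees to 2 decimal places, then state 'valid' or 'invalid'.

δ = 102.04°, invalid

α = atan 0.5 = 26.57°;  2α = 53.13°
edge 1: e_1 = (-2.48, +2.29);  n_1 = (+0.6784, +0.7347)
edge 2: e_2 = (-2.18, -1.54);  n_2 = (-0.5770, +0.8168)
∠(n_1, n_2) = 77.96°
δ = |180° − 77.96°| = 102.04°
102.04° > 2α = 53.13°  →  invalid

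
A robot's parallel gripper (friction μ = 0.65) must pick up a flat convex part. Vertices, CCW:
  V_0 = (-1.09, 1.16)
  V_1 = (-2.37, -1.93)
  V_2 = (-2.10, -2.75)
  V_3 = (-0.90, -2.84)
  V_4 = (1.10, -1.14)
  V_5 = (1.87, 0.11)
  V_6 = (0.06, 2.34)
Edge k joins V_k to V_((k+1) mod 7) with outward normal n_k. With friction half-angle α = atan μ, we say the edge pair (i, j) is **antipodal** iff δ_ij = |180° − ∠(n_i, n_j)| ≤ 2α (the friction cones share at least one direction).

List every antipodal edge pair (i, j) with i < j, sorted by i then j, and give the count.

count = 9; pairs: (0,3), (0,4), (0,5), (1,4), (1,5), (2,5), (2,6), (3,6), (4,6)

α = atan 0.65 = 33.02°;  2α = 66.05°
n_0 = (-0.9239, +0.3827)
n_1 = (-0.9498, -0.3128)
n_2 = (-0.0748, -0.9972)
n_3 = (+0.6476, -0.7619)
n_4 = (+0.8514, -0.5245)
n_5 = (+0.7764, +0.6302)
n_6 = (-0.7162, +0.6979)
  (0,1): δ = 139.27°  ·
  (0,2): δ = 71.79°  ·
  (0,3): δ = 27.13°  ✓
  (0,4): δ = 9.13°  ✓
  (0,5): δ = 61.57°  ✓
  (0,6): δ = 158.24°  ·
  (1,2): δ = 112.51°  ·
  (1,3): δ = 67.86°  ·
  (1,4): δ = 49.86°  ✓
  (1,5): δ = 20.84°  ✓
  (1,6): δ = 117.51°  ·
  (2,3): δ = 135.35°  ·
  (2,4): δ = 117.34°  ·
  (2,5): δ = 46.65°  ✓
  (2,6): δ = 50.03°  ✓
  (3,4): δ = 162.00°  ·
  (3,5): δ = 91.30°  ·
  (3,6): δ = 5.37°  ✓
  (4,5): δ = 109.30°  ·
  (4,6): δ = 12.63°  ✓
  (5,6): δ = 83.33°  ·
antipodal pairs: 9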